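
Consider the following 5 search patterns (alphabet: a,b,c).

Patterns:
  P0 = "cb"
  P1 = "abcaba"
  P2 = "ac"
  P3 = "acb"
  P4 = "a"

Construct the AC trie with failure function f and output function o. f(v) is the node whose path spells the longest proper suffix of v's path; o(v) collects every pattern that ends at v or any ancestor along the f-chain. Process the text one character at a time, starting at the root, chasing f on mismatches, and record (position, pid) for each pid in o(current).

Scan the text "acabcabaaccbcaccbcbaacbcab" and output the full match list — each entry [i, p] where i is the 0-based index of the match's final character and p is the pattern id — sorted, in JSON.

Build automaton:
Trie nodes:
  0='ε' goto a→3 c→1
  1='c' goto b→2
  2='cb' goto ·  [P0 ends]
  3='a' goto b→4 c→9  [P4 ends]
  4='ab' goto c→5
  5='abc' goto a→6
  6='abca' goto b→7
  7='abcab' goto a→8
  8='abcaba' goto ·  [P1 ends]
  9='ac' goto b→10  [P2 ends]
  10='acb' goto ·  [P3 ends]

Failure links (BFS by depth):
  n1('c'): parent n0 fail=0; on 'c' 0 → fail=0;  out ∅∪∅=∅
  n3('a'): parent n0 fail=0; on 'a' 0 → fail=0;  out {4}∪∅={4}
  n2('cb'): parent n1 fail=0; on 'b' 0 → fail=0;  out {0}∪∅={0}
  n4('ab'): parent n3 fail=0; on 'b' 0 → fail=0;  out ∅∪∅=∅
  n9('ac'): parent n3 fail=0; on 'c' 0 → fail=1;  out {2}∪∅={2}
  n5('abc'): parent n4 fail=0; on 'c' 0 → fail=1;  out ∅∪∅=∅
  n10('acb'): parent n9 fail=1; on 'b' 1 → fail=2;  out {3}∪{0}={0,3}
  n6('abca'): parent n5 fail=1; on 'a' 1→0 → fail=3;  out ∅∪{4}={4}
  n7('abcab'): parent n6 fail=3; on 'b' 3 → fail=4;  out ∅∪∅=∅
  n8('abcaba'): parent n7 fail=4; on 'a' 4→0 → fail=3;  out {1}∪{4}={1,4}

Text stream:
pos 0 'a': at 3  → match P4@[0:0]
pos 1 'c': at 9  → match P2@[0:1]
pos 2 'a': at 3 ·f  → match P4@[2:2]
pos 3 'b': at 4
pos 4 'c': at 5
pos 5 'a': at 6  → match P4@[5:5]
pos 6 'b': at 7
pos 7 'a': at 8  → match P1@[2:7],P4@[7:7]
pos 8 'a': at 3 ·f  → match P4@[8:8]
pos 9 'c': at 9  → match P2@[8:9]
pos 10 'c': at 1 ·f
pos 11 'b': at 2  → match P0@[10:11]
pos 12 'c': at 1 ·f
pos 13 'a': at 3 ·f  → match P4@[13:13]
pos 14 'c': at 9  → match P2@[13:14]
pos 15 'c': at 1 ·f
pos 16 'b': at 2  → match P0@[15:16]
pos 17 'c': at 1 ·f
pos 18 'b': at 2  → match P0@[17:18]
pos 19 'a': at 3 ·f  → match P4@[19:19]
pos 20 'a': at 3 ·f  → match P4@[20:20]
pos 21 'c': at 9  → match P2@[20:21]
pos 22 'b': at 10  → match P0@[21:22],P3@[20:22]
pos 23 'c': at 1 ·f
pos 24 'a': at 3 ·f  → match P4@[24:24]
pos 25 'b': at 4

Result: [[0,4],[1,2],[2,4],[5,4],[7,1],[7,4],[8,4],[9,2],[11,0],[13,4],[14,2],[16,0],[18,0],[19,4],[20,4],[21,2],[22,0],[22,3],[24,4]]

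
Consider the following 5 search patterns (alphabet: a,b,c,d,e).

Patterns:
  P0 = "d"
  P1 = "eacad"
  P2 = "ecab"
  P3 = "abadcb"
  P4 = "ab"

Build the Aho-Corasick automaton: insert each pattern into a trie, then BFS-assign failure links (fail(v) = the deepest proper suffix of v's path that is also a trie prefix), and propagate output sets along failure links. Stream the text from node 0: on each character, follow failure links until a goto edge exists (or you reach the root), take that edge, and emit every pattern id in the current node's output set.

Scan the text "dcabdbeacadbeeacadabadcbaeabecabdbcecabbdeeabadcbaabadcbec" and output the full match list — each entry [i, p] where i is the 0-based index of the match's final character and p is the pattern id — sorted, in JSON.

Construct AC machine:
Trie (insert patterns):
  0='ε' goto a→10 d→1 e→2
  1='d' goto ·  ←P0
  2='e' goto a→3 c→7
  3='ea' goto c→4
  4='eac' goto a→5
  5='eaca' goto d→6
  6='eacad' goto ·  ←P1
  7='ec' goto a→8
  8='eca' goto b→9
  9='ecab' goto ·  ←P2
  10='a' goto b→11
  11='ab' goto a→12  ←P4
  12='aba' goto d→13
  13='abad' goto c→14
  14='abadc' goto b→15
  15='abadcb' goto ·  ←P3

BFS fail/out derivation:
  n1('d'): parent n0 fail=0; on 'd' 0 → fail=0;  out {0}∪∅={0}
  n2('e'): parent n0 fail=0; on 'e' 0 → fail=0;  out ∅∪∅=∅
  n10('a'): parent n0 fail=0; on 'a' 0 → fail=0;  out ∅∪∅=∅
  n3('ea'): parent n2 fail=0; on 'a' 0 → fail=10;  out ∅∪∅=∅
  n7('ec'): parent n2 fail=0; on 'c' 0 → fail=0;  out ∅∪∅=∅
  n11('ab'): parent n10 fail=0; on 'b' 0 → fail=0;  out {4}∪∅={4}
  n4('eac'): parent n3 fail=10; on 'c' 10→0 → fail=0;  out ∅∪∅=∅
  n8('eca'): parent n7 fail=0; on 'a' 0 → fail=10;  out ∅∪∅=∅
  n12('aba'): parent n11 fail=0; on 'a' 0 → fail=10;  out ∅∪∅=∅
  n5('eaca'): parent n4 fail=0; on 'a' 0 → fail=10;  out ∅∪∅=∅
  n9('ecab'): parent n8 fail=10; on 'b' 10 → fail=11;  out {2}∪{4}={2,4}
  n13('abad'): parent n12 fail=10; on 'd' 10→0 → fail=1;  out ∅∪{0}={0}
  n6('eacad'): parent n5 fail=10; on 'd' 10→0 → fail=1;  out {1}∪{0}={0,1}
  n14('abadc'): parent n13 fail=1; on 'c' 1→0 → fail=0;  out ∅∪∅=∅
  n15('abadcb'): parent n14 fail=0; on 'b' 0 → fail=0;  out {3}∪∅={3}

Text stream:
i=0 'd': node 0→1  emit P0@[0:0]
i=1 'c': node 1→0 (via fail)
i=2 'a': node 0→10
i=3 'b': node 10→11  emit P4@[2:3]
i=4 'd': node 11→1 (via fail)  emit P0@[4:4]
i=5 'b': node 1→0 (via fail)
i=6 'e': node 0→2
i=7 'a': node 2→3
i=8 'c': node 3→4
i=9 'a': node 4→5
i=10 'd': node 5→6  emit P0@[10:10],P1@[6:10]
i=11 'b': node 6→0 (via fail)
i=12 'e': node 0→2
i=13 'e': node 2→2 (via fail)
i=14 'a': node 2→3
i=15 'c': node 3→4
i=16 'a': node 4→5
i=17 'd': node 5→6  emit P0@[17:17],P1@[13:17]
i=18 'a': node 6→10 (via fail)
i=19 'b': node 10→11  emit P4@[18:19]
i=20 'a': node 11→12
i=21 'd': node 12→13  emit P0@[21:21]
i=22 'c': node 13→14
i=23 'b': node 14→15  emit P3@[18:23]
i=24 'a': node 15→10 (via fail)
i=25 'e': node 10→2 (via fail)
i=26 'a': node 2→3
i=27 'b': node 3→11 (via fail)  emit P4@[26:27]
i=28 'e': node 11→2 (via fail)
i=29 'c': node 2→7
i=30 'a': node 7→8
i=31 'b': node 8→9  emit P2@[28:31],P4@[30:31]
i=32 'd': node 9→1 (via fail)  emit P0@[32:32]
i=33 'b': node 1→0 (via fail)
i=34 'c': node 0→0
i=35 'e': node 0→2
i=36 'c': node 2→7
i=37 'a': node 7→8
i=38 'b': node 8→9  emit P2@[35:38],P4@[37:38]
i=39 'b': node 9→0 (via fail)
i=40 'd': node 0→1  emit P0@[40:40]
i=41 'e': node 1→2 (via fail)
i=42 'e': node 2→2 (via fail)
i=43 'a': node 2→3
i=44 'b': node 3→11 (via fail)  emit P4@[43:44]
i=45 'a': node 11→12
i=46 'd': node 12→13  emit P0@[46:46]
i=47 'c': node 13→14
i=48 'b': node 14→15  emit P3@[43:48]
i=49 'a': node 15→10 (via fail)
i=50 'a': node 10→10 (via fail)
i=51 'b': node 10→11  emit P4@[50:51]
i=52 'a': node 11→12
i=53 'd': node 12→13  emit P0@[53:53]
i=54 'c': node 13→14
i=55 'b': node 14→15  emit P3@[50:55]
i=56 'e': node 15→2 (via fail)
i=57 'c': node 2→7

All matches (sorted): [[0,0],[3,4],[4,0],[10,0],[10,1],[17,0],[17,1],[19,4],[21,0],[23,3],[27,4],[31,2],[31,4],[32,0],[38,2],[38,4],[40,0],[44,4],[46,0],[48,3],[51,4],[53,0],[55,3]]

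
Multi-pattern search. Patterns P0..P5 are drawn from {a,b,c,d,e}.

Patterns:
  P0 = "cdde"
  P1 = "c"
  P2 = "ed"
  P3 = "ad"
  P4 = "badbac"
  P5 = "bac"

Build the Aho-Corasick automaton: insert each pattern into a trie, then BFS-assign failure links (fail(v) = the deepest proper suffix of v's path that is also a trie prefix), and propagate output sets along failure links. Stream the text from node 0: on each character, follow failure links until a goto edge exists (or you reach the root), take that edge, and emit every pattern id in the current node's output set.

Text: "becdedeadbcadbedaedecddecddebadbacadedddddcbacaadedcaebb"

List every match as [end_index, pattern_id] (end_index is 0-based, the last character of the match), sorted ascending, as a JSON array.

Construct AC machine:
Trie nodes:
  n0 'ε': a→7 b→9 c→1 e→5
  n1 'c': d→2  ←P1
  n2 'cd': d→3
  n3 'cdd': e→4
  n4 'cdde': ·  ←P0
  n5 'e': d→6
  n6 'ed': ·  ←P2
  n7 'a': d→8
  n8 'ad': ·  ←P3
  n9 'b': a→10
  n10 'ba': c→15 d→11
  n11 'bad': b→12
  n12 'badb': a→13
  n13 'badba': c→14
  n14 'badbac': ·  ←P4
  n15 'bac': ·  ←P5

Failure links (BFS by depth):
  n1('c'): parent n0 fail=0; on 'c' 0 → fail=0;  out {1}∪∅={1}
  n5('e'): parent n0 fail=0; on 'e' 0 → fail=0;  out ∅∪∅=∅
  n7('a'): parent n0 fail=0; on 'a' 0 → fail=0;  out ∅∪∅=∅
  n9('b'): parent n0 fail=0; on 'b' 0 → fail=0;  out ∅∪∅=∅
  n2('cd'): parent n1 fail=0; on 'd' 0 → fail=0;  out ∅∪∅=∅
  n6('ed'): parent n5 fail=0; on 'd' 0 → fail=0;  out {2}∪∅={2}
  n8('ad'): parent n7 fail=0; on 'd' 0 → fail=0;  out {3}∪∅={3}
  n10('ba'): parent n9 fail=0; on 'a' 0 → fail=7;  out ∅∪∅=∅
  n3('cdd'): parent n2 fail=0; on 'd' 0 → fail=0;  out ∅∪∅=∅
  n11('bad'): parent n10 fail=7; on 'd' 7 → fail=8;  out ∅∪{3}={3}
  n15('bac'): parent n10 fail=7; on 'c' 7→0 → fail=1;  out {5}∪{1}={1,5}
  n4('cdde'): parent n3 fail=0; on 'e' 0 → fail=5;  out {0}∪∅={0}
  n12('badb'): parent n11 fail=8; on 'b' 8→0 → fail=9;  out ∅∪∅=∅
  n13('badba'): parent n12 fail=9; on 'a' 9 → fail=10;  out ∅∪∅=∅
  n14('badbac'): parent n13 fail=10; on 'c' 10 → fail=15;  out {4}∪{1,5}={1,4,5}

Text stream:
pos 0 'b': at 9
pos 1 'e': at 5 (via fail)
pos 2 'c': at 1 (via fail)  emit P1@[2:2]
pos 3 'd': at 2
pos 4 'e': at 5 (via fail)
pos 5 'd': at 6  emit P2@[4:5]
pos 6 'e': at 5 (via fail)
pos 7 'a': at 7 (via fail)
pos 8 'd': at 8  emit P3@[7:8]
pos 9 'b': at 9 (via fail)
pos 10 'c': at 1 (via fail)  emit P1@[10:10]
pos 11 'a': at 7 (via fail)
pos 12 'd': at 8  emit P3@[11:12]
pos 13 'b': at 9 (via fail)
pos 14 'e': at 5 (via fail)
pos 15 'd': at 6  emit P2@[14:15]
pos 16 'a': at 7 (via fail)
pos 17 'e': at 5 (via fail)
pos 18 'd': at 6  emit P2@[17:18]
pos 19 'e': at 5 (via fail)
pos 20 'c': at 1 (via fail)  emit P1@[20:20]
pos 21 'd': at 2
pos 22 'd': at 3
pos 23 'e': at 4  emit P0@[20:23]
pos 24 'c': at 1 (via fail)  emit P1@[24:24]
pos 25 'd': at 2
pos 26 'd': at 3
pos 27 'e': at 4  emit P0@[24:27]
pos 28 'b': at 9 (via fail)
pos 29 'a': at 10
pos 30 'd': at 11  emit P3@[29:30]
pos 31 'b': at 12
pos 32 'a': at 13
pos 33 'c': at 14  emit P1@[33:33],P4@[28:33],P5@[31:33]
pos 34 'a': at 7 (via fail)
pos 35 'd': at 8  emit P3@[34:35]
pos 36 'e': at 5 (via fail)
pos 37 'd': at 6  emit P2@[36:37]
pos 38 'd': at 0 (via fail)
pos 39 'd': at 0
pos 40 'd': at 0
pos 41 'd': at 0
pos 42 'c': at 1  emit P1@[42:42]
pos 43 'b': at 9 (via fail)
pos 44 'a': at 10
pos 45 'c': at 15  emit P1@[45:45],P5@[43:45]
pos 46 'a': at 7 (via fail)
pos 47 'a': at 7 (via fail)
pos 48 'd': at 8  emit P3@[47:48]
pos 49 'e': at 5 (via fail)
pos 50 'd': at 6  emit P2@[49:50]
pos 51 'c': at 1 (via fail)  emit P1@[51:51]
pos 52 'a': at 7 (via fail)
pos 53 'e': at 5 (via fail)
pos 54 'b': at 9 (via fail)
pos 55 'b': at 9 (via fail)

Matches: [[2,1],[5,2],[8,3],[10,1],[12,3],[15,2],[18,2],[20,1],[23,0],[24,1],[27,0],[30,3],[33,1],[33,4],[33,5],[35,3],[37,2],[42,1],[45,1],[45,5],[48,3],[50,2],[51,1]]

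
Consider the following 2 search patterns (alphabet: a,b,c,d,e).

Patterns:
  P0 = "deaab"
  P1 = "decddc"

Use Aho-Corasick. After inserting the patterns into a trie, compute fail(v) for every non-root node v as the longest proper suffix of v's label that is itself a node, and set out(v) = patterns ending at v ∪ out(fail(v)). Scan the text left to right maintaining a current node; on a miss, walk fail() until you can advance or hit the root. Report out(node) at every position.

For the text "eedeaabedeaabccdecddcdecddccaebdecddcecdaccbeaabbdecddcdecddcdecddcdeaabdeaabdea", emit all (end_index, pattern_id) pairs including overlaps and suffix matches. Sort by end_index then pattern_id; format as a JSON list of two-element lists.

Build automaton:
Trie nodes:
  0='ε' goto d→1
  1='d' goto e→2
  2='de' goto a→3 c→6
  3='dea' goto a→4
  4='deaa' goto b→5
  5='deaab' goto ·  ←P0
  6='dec' goto d→7
  7='decd' goto d→8
  8='decdd' goto c→9
  9='decddc' goto ·  ←P1

Failure links (BFS by depth):
  fail(1) 'd': from fail(0)=0 chase 'd': 0 ⇒ 0;  out=∅∪out(0)=∅
  fail(2) 'de': from fail(1)=0 chase 'e': 0 ⇒ 0;  out=∅∪out(0)=∅
  fail(3) 'dea': from fail(2)=0 chase 'a': 0 ⇒ 0;  out=∅∪out(0)=∅
  fail(6) 'dec': from fail(2)=0 chase 'c': 0 ⇒ 0;  out=∅∪out(0)=∅
  fail(4) 'deaa': from fail(3)=0 chase 'a': 0 ⇒ 0;  out=∅∪out(0)=∅
  fail(7) 'decd': from fail(6)=0 chase 'd': 0 ⇒ 1;  out=∅∪out(1)=∅
  fail(5) 'deaab': from fail(4)=0 chase 'b': 0 ⇒ 0;  out={0}∪out(0)={0}
  fail(8) 'decdd': from fail(7)=1 chase 'd': 1→0 ⇒ 1;  out=∅∪out(1)=∅
  fail(9) 'decddc': from fail(8)=1 chase 'c': 1→0 ⇒ 0;  out={1}∪out(0)={1}

Text stream:
[0] read 'e'  n0⇒n0
[1] read 'e'  n0⇒n0
[2] read 'd'  n0⇒n1
[3] read 'e'  n1⇒n2
[4] read 'a'  n2⇒n3
[5] read 'a'  n3⇒n4
[6] read 'b'  n4⇒n5  → match P0@[2:6]
[7] read 'e'  n5⇒n0 (via fail)
[8] read 'd'  n0⇒n1
[9] read 'e'  n1⇒n2
[10] read 'a'  n2⇒n3
[11] read 'a'  n3⇒n4
[12] read 'b'  n4⇒n5  → match P0@[8:12]
[13] read 'c'  n5⇒n0 (via fail)
[14] read 'c'  n0⇒n0
[15] read 'd'  n0⇒n1
[16] read 'e'  n1⇒n2
[17] read 'c'  n2⇒n6
[18] read 'd'  n6⇒n7
[19] read 'd'  n7⇒n8
[20] read 'c'  n8⇒n9  → match P1@[15:20]
[21] read 'd'  n9⇒n1 (via fail)
[22] read 'e'  n1⇒n2
[23] read 'c'  n2⇒n6
[24] read 'd'  n6⇒n7
[25] read 'd'  n7⇒n8
[26] read 'c'  n8⇒n9  → match P1@[21:26]
[27] read 'c'  n9⇒n0 (via fail)
[28] read 'a'  n0⇒n0
[29] read 'e'  n0⇒n0
[30] read 'b'  n0⇒n0
[31] read 'd'  n0⇒n1
[32] read 'e'  n1⇒n2
[33] read 'c'  n2⇒n6
[34] read 'd'  n6⇒n7
[35] read 'd'  n7⇒n8
[36] read 'c'  n8⇒n9  → match P1@[31:36]
[37] read 'e'  n9⇒n0 (via fail)
[38] read 'c'  n0⇒n0
[39] read 'd'  n0⇒n1
[40] read 'a'  n1⇒n0 (via fail)
[41] read 'c'  n0⇒n0
[42] read 'c'  n0⇒n0
[43] read 'b'  n0⇒n0
[44] read 'e'  n0⇒n0
[45] read 'a'  n0⇒n0
[46] read 'a'  n0⇒n0
[47] read 'b'  n0⇒n0
[48] read 'b'  n0⇒n0
[49] read 'd'  n0⇒n1
[50] read 'e'  n1⇒n2
[51] read 'c'  n2⇒n6
[52] read 'd'  n6⇒n7
[53] read 'd'  n7⇒n8
[54] read 'c'  n8⇒n9  → match P1@[49:54]
[55] read 'd'  n9⇒n1 (via fail)
[56] read 'e'  n1⇒n2
[57] read 'c'  n2⇒n6
[58] read 'd'  n6⇒n7
[59] read 'd'  n7⇒n8
[60] read 'c'  n8⇒n9  → match P1@[55:60]
[61] read 'd'  n9⇒n1 (via fail)
[62] read 'e'  n1⇒n2
[63] read 'c'  n2⇒n6
[64] read 'd'  n6⇒n7
[65] read 'd'  n7⇒n8
[66] read 'c'  n8⇒n9  → match P1@[61:66]
[67] read 'd'  n9⇒n1 (via fail)
[68] read 'e'  n1⇒n2
[69] read 'a'  n2⇒n3
[70] read 'a'  n3⇒n4
[71] read 'b'  n4⇒n5  → match P0@[67:71]
[72] read 'd'  n5⇒n1 (via fail)
[73] read 'e'  n1⇒n2
[74] read 'a'  n2⇒n3
[75] read 'a'  n3⇒n4
[76] read 'b'  n4⇒n5  → match P0@[72:76]
[77] read 'd'  n5⇒n1 (via fail)
[78] read 'e'  n1⇒n2
[79] read 'a'  n2⇒n3

All matches (sorted): [[6,0],[12,0],[20,1],[26,1],[36,1],[54,1],[60,1],[66,1],[71,0],[76,0]]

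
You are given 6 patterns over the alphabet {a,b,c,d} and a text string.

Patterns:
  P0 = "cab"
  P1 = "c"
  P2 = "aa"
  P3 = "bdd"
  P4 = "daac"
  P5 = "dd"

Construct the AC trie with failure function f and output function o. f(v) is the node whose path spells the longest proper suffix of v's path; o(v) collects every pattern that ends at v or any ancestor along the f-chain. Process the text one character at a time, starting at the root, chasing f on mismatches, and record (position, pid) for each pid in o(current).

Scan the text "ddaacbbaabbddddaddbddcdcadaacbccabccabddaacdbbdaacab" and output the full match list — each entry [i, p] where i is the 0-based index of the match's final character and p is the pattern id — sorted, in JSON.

Construct AC machine:
Trie (insert patterns):
  n0 'ε': a→4 b→6 c→1 d→9
  n1 'c': a→2  ←P1
  n2 'ca': b→3
  n3 'cab': ·  ←P0
  n4 'a': a→5
  n5 'aa': ·  ←P2
  n6 'b': d→7
  n7 'bd': d→8
  n8 'bdd': ·  ←P3
  n9 'd': a→10 d→13
  n10 'da': a→11
  n11 'daa': c→12
  n12 'daac': ·  ←P4
  n13 'dd': ·  ←P5

BFS fail/out derivation:
  n1('c'): parent n0 fail=0; on 'c' 0 → fail=0;  out {1}∪∅={1}
  n4('a'): parent n0 fail=0; on 'a' 0 → fail=0;  out ∅∪∅=∅
  n6('b'): parent n0 fail=0; on 'b' 0 → fail=0;  out ∅∪∅=∅
  n9('d'): parent n0 fail=0; on 'd' 0 → fail=0;  out ∅∪∅=∅
  n2('ca'): parent n1 fail=0; on 'a' 0 → fail=4;  out ∅∪∅=∅
  n5('aa'): parent n4 fail=0; on 'a' 0 → fail=4;  out {2}∪∅={2}
  n7('bd'): parent n6 fail=0; on 'd' 0 → fail=9;  out ∅∪∅=∅
  n10('da'): parent n9 fail=0; on 'a' 0 → fail=4;  out ∅∪∅=∅
  n13('dd'): parent n9 fail=0; on 'd' 0 → fail=9;  out {5}∪∅={5}
  n3('cab'): parent n2 fail=4; on 'b' 4→0 → fail=6;  out {0}∪∅={0}
  n8('bdd'): parent n7 fail=9; on 'd' 9 → fail=13;  out {3}∪{5}={3,5}
  n11('daa'): parent n10 fail=4; on 'a' 4 → fail=5;  out ∅∪{2}={2}
  n12('daac'): parent n11 fail=5; on 'c' 5→4→0 → fail=1;  out {4}∪{1}={1,4}

Text stream:
[0] read 'd'  n0⇒n9
[1] read 'd'  n9⇒n13  → match P5@[0:1]
[2] read 'a'  n13⇒n10 ·f
[3] read 'a'  n10⇒n11  → match P2@[2:3]
[4] read 'c'  n11⇒n12  → match P1@[4:4],P4@[1:4]
[5] read 'b'  n12⇒n6 ·f
[6] read 'b'  n6⇒n6 ·f
[7] read 'a'  n6⇒n4 ·f
[8] read 'a'  n4⇒n5  → match P2@[7:8]
[9] read 'b'  n5⇒n6 ·f
[10] read 'b'  n6⇒n6 ·f
[11] read 'd'  n6⇒n7
[12] read 'd'  n7⇒n8  → match P3@[10:12],P5@[11:12]
[13] read 'd'  n8⇒n13 ·f  → match P5@[12:13]
[14] read 'd'  n13⇒n13 ·f  → match P5@[13:14]
[15] read 'a'  n13⇒n10 ·f
[16] read 'd'  n10⇒n9 ·f
[17] read 'd'  n9⇒n13  → match P5@[16:17]
[18] read 'b'  n13⇒n6 ·f
[19] read 'd'  n6⇒n7
[20] read 'd'  n7⇒n8  → match P3@[18:20],P5@[19:20]
[21] read 'c'  n8⇒n1 ·f  → match P1@[21:21]
[22] read 'd'  n1⇒n9 ·f
[23] read 'c'  n9⇒n1 ·f  → match P1@[23:23]
[24] read 'a'  n1⇒n2
[25] read 'd'  n2⇒n9 ·f
[26] read 'a'  n9⇒n10
[27] read 'a'  n10⇒n11  → match P2@[26:27]
[28] read 'c'  n11⇒n12  → match P1@[28:28],P4@[25:28]
[29] read 'b'  n12⇒n6 ·f
[30] read 'c'  n6⇒n1 ·f  → match P1@[30:30]
[31] read 'c'  n1⇒n1 ·f  → match P1@[31:31]
[32] read 'a'  n1⇒n2
[33] read 'b'  n2⇒n3  → match P0@[31:33]
[34] read 'c'  n3⇒n1 ·f  → match P1@[34:34]
[35] read 'c'  n1⇒n1 ·f  → match P1@[35:35]
[36] read 'a'  n1⇒n2
[37] read 'b'  n2⇒n3  → match P0@[35:37]
[38] read 'd'  n3⇒n7 ·f
[39] read 'd'  n7⇒n8  → match P3@[37:39],P5@[38:39]
[40] read 'a'  n8⇒n10 ·f
[41] read 'a'  n10⇒n11  → match P2@[40:41]
[42] read 'c'  n11⇒n12  → match P1@[42:42],P4@[39:42]
[43] read 'd'  n12⇒n9 ·f
[44] read 'b'  n9⇒n6 ·f
[45] read 'b'  n6⇒n6 ·f
[46] read 'd'  n6⇒n7
[47] read 'a'  n7⇒n10 ·f
[48] read 'a'  n10⇒n11  → match P2@[47:48]
[49] read 'c'  n11⇒n12  → match P1@[49:49],P4@[46:49]
[50] read 'a'  n12⇒n2 ·f
[51] read 'b'  n2⇒n3  → match P0@[49:51]

All matches (sorted): [[1,5],[3,2],[4,1],[4,4],[8,2],[12,3],[12,5],[13,5],[14,5],[17,5],[20,3],[20,5],[21,1],[23,1],[27,2],[28,1],[28,4],[30,1],[31,1],[33,0],[34,1],[35,1],[37,0],[39,3],[39,5],[41,2],[42,1],[42,4],[48,2],[49,1],[49,4],[51,0]]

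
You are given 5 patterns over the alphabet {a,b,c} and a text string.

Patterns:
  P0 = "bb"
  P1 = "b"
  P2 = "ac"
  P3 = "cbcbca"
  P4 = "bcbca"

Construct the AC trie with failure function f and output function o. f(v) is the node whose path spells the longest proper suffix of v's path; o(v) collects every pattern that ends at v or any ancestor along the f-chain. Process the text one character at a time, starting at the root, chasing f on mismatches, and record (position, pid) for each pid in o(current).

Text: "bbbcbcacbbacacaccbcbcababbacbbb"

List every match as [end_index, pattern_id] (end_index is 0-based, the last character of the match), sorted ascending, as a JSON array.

Build:
Trie nodes:
  n0 'ε': a→3 b→1 c→5
  n1 'b': b→2 c→11  ←P1
  n2 'bb': ·  ←P0
  n3 'a': c→4
  n4 'ac': ·  ←P2
  n5 'c': b→6
  n6 'cb': c→7
  n7 'cbc': b→8
  n8 'cbcb': c→9
  n9 'cbcbc': a→10
  n10 'cbcbca': ·  ←P3
  n11 'bc': b→12
  n12 'bcb': c→13
  n13 'bcbc': a→14
  n14 'bcbca': ·  ←P4

BFS fail/out derivation:
  fail(1) 'b': from fail(0)=0 chase 'b': 0 ⇒ 0;  out={1}∪out(0)={1}
  fail(3) 'a': from fail(0)=0 chase 'a': 0 ⇒ 0;  out=∅∪out(0)=∅
  fail(5) 'c': from fail(0)=0 chase 'c': 0 ⇒ 0;  out=∅∪out(0)=∅
  fail(2) 'bb': from fail(1)=0 chase 'b': 0 ⇒ 1;  out={0}∪out(1)={0,1}
  fail(4) 'ac': from fail(3)=0 chase 'c': 0 ⇒ 5;  out={2}∪out(5)={2}
  fail(6) 'cb': from fail(5)=0 chase 'b': 0 ⇒ 1;  out=∅∪out(1)={1}
  fail(11) 'bc': from fail(1)=0 chase 'c': 0 ⇒ 5;  out=∅∪out(5)=∅
  fail(7) 'cbc': from fail(6)=1 chase 'c': 1 ⇒ 11;  out=∅∪out(11)=∅
  fail(12) 'bcb': from fail(11)=5 chase 'b': 5 ⇒ 6;  out=∅∪out(6)={1}
  fail(8) 'cbcb': from fail(7)=11 chase 'b': 11 ⇒ 12;  out=∅∪out(12)={1}
  fail(13) 'bcbc': from fail(12)=6 chase 'c': 6 ⇒ 7;  out=∅∪out(7)=∅
  fail(9) 'cbcbc': from fail(8)=12 chase 'c': 12 ⇒ 13;  out=∅∪out(13)=∅
  fail(14) 'bcbca': from fail(13)=7 chase 'a': 7→11→5→0 ⇒ 3;  out={4}∪out(3)={4}
  fail(10) 'cbcbca': from fail(9)=13 chase 'a': 13 ⇒ 14;  out={3}∪out(14)={3,4}

Scan:
pos 0 'b': at 1  → match P1@[0:0]
pos 1 'b': at 2  → match P0@[0:1],P1@[1:1]
pos 2 'b': at 2 (fail-walked)  → match P0@[1:2],P1@[2:2]
pos 3 'c': at 11 (fail-walked)
pos 4 'b': at 12  → match P1@[4:4]
pos 5 'c': at 13
pos 6 'a': at 14  → match P4@[2:6]
pos 7 'c': at 4 (fail-walked)  → match P2@[6:7]
pos 8 'b': at 6 (fail-walked)  → match P1@[8:8]
pos 9 'b': at 2 (fail-walked)  → match P0@[8:9],P1@[9:9]
pos 10 'a': at 3 (fail-walked)
pos 11 'c': at 4  → match P2@[10:11]
pos 12 'a': at 3 (fail-walked)
pos 13 'c': at 4  → match P2@[12:13]
pos 14 'a': at 3 (fail-walked)
pos 15 'c': at 4  → match P2@[14:15]
pos 16 'c': at 5 (fail-walked)
pos 17 'b': at 6  → match P1@[17:17]
pos 18 'c': at 7
pos 19 'b': at 8  → match P1@[19:19]
pos 20 'c': at 9
pos 21 'a': at 10  → match P3@[16:21],P4@[17:21]
pos 22 'b': at 1 (fail-walked)  → match P1@[22:22]
pos 23 'a': at 3 (fail-walked)
pos 24 'b': at 1 (fail-walked)  → match P1@[24:24]
pos 25 'b': at 2  → match P0@[24:25],P1@[25:25]
pos 26 'a': at 3 (fail-walked)
pos 27 'c': at 4  → match P2@[26:27]
pos 28 'b': at 6 (fail-walked)  → match P1@[28:28]
pos 29 'b': at 2 (fail-walked)  → match P0@[28:29],P1@[29:29]
pos 30 'b': at 2 (fail-walked)  → match P0@[29:30],P1@[30:30]

Matches: [[0,1],[1,0],[1,1],[2,0],[2,1],[4,1],[6,4],[7,2],[8,1],[9,0],[9,1],[11,2],[13,2],[15,2],[17,1],[19,1],[21,3],[21,4],[22,1],[24,1],[25,0],[25,1],[27,2],[28,1],[29,0],[29,1],[30,0],[30,1]]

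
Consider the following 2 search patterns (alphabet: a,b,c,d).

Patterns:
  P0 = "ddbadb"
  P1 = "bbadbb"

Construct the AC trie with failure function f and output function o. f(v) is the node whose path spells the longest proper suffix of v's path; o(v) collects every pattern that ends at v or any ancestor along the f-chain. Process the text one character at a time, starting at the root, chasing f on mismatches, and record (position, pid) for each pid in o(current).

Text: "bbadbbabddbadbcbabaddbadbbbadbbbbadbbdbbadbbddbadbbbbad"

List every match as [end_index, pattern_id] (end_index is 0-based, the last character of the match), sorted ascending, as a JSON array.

Build:
Trie nodes:
  0='ε' goto b→7 d→1
  1='d' goto d→2
  2='dd' goto b→3
  3='ddb' goto a→4
  4='ddba' goto d→5
  5='ddbad' goto b→6
  6='ddbadb' goto ·  ←P0
  7='b' goto b→8
  8='bb' goto a→9
  9='bba' goto d→10
  10='bbad' goto b→11
  11='bbadb' goto b→12
  12='bbadbb' goto ·  ←P1

BFS fail/out derivation:
  n1('d'): parent n0 fail=0; on 'd' 0 → fail=0;  out ∅∪∅=∅
  n7('b'): parent n0 fail=0; on 'b' 0 → fail=0;  out ∅∪∅=∅
  n2('dd'): parent n1 fail=0; on 'd' 0 → fail=1;  out ∅∪∅=∅
  n8('bb'): parent n7 fail=0; on 'b' 0 → fail=7;  out ∅∪∅=∅
  n3('ddb'): parent n2 fail=1; on 'b' 1→0 → fail=7;  out ∅∪∅=∅
  n9('bba'): parent n8 fail=7; on 'a' 7→0 → fail=0;  out ∅∪∅=∅
  n4('ddba'): parent n3 fail=7; on 'a' 7→0 → fail=0;  out ∅∪∅=∅
  n10('bbad'): parent n9 fail=0; on 'd' 0 → fail=1;  out ∅∪∅=∅
  n5('ddbad'): parent n4 fail=0; on 'd' 0 → fail=1;  out ∅∪∅=∅
  n11('bbadb'): parent n10 fail=1; on 'b' 1→0 → fail=7;  out ∅∪∅=∅
  n6('ddbadb'): parent n5 fail=1; on 'b' 1→0 → fail=7;  out {0}∪∅={0}
  n12('bbadbb'): parent n11 fail=7; on 'b' 7 → fail=8;  out {1}∪∅={1}

Text stream:
[0] read 'b'  n0⇒n7
[1] read 'b'  n7⇒n8
[2] read 'a'  n8⇒n9
[3] read 'd'  n9⇒n10
[4] read 'b'  n10⇒n11
[5] read 'b'  n11⇒n12  ** P1@[0:5]
[6] read 'a'  n12⇒n9 (via fail)
[7] read 'b'  n9⇒n7 (via fail)
[8] read 'd'  n7⇒n1 (via fail)
[9] read 'd'  n1⇒n2
[10] read 'b'  n2⇒n3
[11] read 'a'  n3⇒n4
[12] read 'd'  n4⇒n5
[13] read 'b'  n5⇒n6  ** P0@[8:13]
[14] read 'c'  n6⇒n0 (via fail)
[15] read 'b'  n0⇒n7
[16] read 'a'  n7⇒n0 (via fail)
[17] read 'b'  n0⇒n7
[18] read 'a'  n7⇒n0 (via fail)
[19] read 'd'  n0⇒n1
[20] read 'd'  n1⇒n2
[21] read 'b'  n2⇒n3
[22] read 'a'  n3⇒n4
[23] read 'd'  n4⇒n5
[24] read 'b'  n5⇒n6  ** P0@[19:24]
[25] read 'b'  n6⇒n8 (via fail)
[26] read 'b'  n8⇒n8 (via fail)
[27] read 'a'  n8⇒n9
[28] read 'd'  n9⇒n10
[29] read 'b'  n10⇒n11
[30] read 'b'  n11⇒n12  ** P1@[25:30]
[31] read 'b'  n12⇒n8 (via fail)
[32] read 'b'  n8⇒n8 (via fail)
[33] read 'a'  n8⇒n9
[34] read 'd'  n9⇒n10
[35] read 'b'  n10⇒n11
[36] read 'b'  n11⇒n12  ** P1@[31:36]
[37] read 'd'  n12⇒n1 (via fail)
[38] read 'b'  n1⇒n7 (via fail)
[39] read 'b'  n7⇒n8
[40] read 'a'  n8⇒n9
[41] read 'd'  n9⇒n10
[42] read 'b'  n10⇒n11
[43] read 'b'  n11⇒n12  ** P1@[38:43]
[44] read 'd'  n12⇒n1 (via fail)
[45] read 'd'  n1⇒n2
[46] read 'b'  n2⇒n3
[47] read 'a'  n3⇒n4
[48] read 'd'  n4⇒n5
[49] read 'b'  n5⇒n6  ** P0@[44:49]
[50] read 'b'  n6⇒n8 (via fail)
[51] read 'b'  n8⇒n8 (via fail)
[52] read 'b'  n8⇒n8 (via fail)
[53] read 'a'  n8⇒n9
[54] read 'd'  n9⇒n10

Matches: [[5,1],[13,0],[24,0],[30,1],[36,1],[43,1],[49,0]]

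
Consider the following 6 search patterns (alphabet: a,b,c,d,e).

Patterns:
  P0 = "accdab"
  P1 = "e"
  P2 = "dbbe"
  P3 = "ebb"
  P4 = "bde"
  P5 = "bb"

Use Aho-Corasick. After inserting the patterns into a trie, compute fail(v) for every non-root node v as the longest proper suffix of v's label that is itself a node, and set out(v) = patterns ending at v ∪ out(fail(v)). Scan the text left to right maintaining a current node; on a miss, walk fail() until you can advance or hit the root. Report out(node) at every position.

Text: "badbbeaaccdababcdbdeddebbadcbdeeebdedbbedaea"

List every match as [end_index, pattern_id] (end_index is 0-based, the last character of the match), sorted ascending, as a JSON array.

Construct AC machine:
Trie nodes:
  n0 'ε': a→1 b→14 d→8 e→7
  n1 'a': c→2
  n2 'ac': c→3
  n3 'acc': d→4
  n4 'accd': a→5
  n5 'accda': b→6
  n6 'accdab': ·  ←P0
  n7 'e': b→12  ←P1
  n8 'd': b→9
  n9 'db': b→10
  n10 'dbb': e→11
  n11 'dbbe': ·  ←P2
  n12 'eb': b→13
  n13 'ebb': ·  ←P3
  n14 'b': b→17 d→15
  n15 'bd': e→16
  n16 'bde': ·  ←P4
  n17 'bb': ·  ←P5

BFS fail/out derivation:
  fail(1) 'a': from fail(0)=0 chase 'a': 0 ⇒ 0;  out=∅∪out(0)=∅
  fail(7) 'e': from fail(0)=0 chase 'e': 0 ⇒ 0;  out={1}∪out(0)={1}
  fail(8) 'd': from fail(0)=0 chase 'd': 0 ⇒ 0;  out=∅∪out(0)=∅
  fail(14) 'b': from fail(0)=0 chase 'b': 0 ⇒ 0;  out=∅∪out(0)=∅
  fail(2) 'ac': from fail(1)=0 chase 'c': 0 ⇒ 0;  out=∅∪out(0)=∅
  fail(9) 'db': from fail(8)=0 chase 'b': 0 ⇒ 14;  out=∅∪out(14)=∅
  fail(12) 'eb': from fail(7)=0 chase 'b': 0 ⇒ 14;  out=∅∪out(14)=∅
  fail(15) 'bd': from fail(14)=0 chase 'd': 0 ⇒ 8;  out=∅∪out(8)=∅
  fail(17) 'bb': from fail(14)=0 chase 'b': 0 ⇒ 14;  out={5}∪out(14)={5}
  fail(3) 'acc': from fail(2)=0 chase 'c': 0 ⇒ 0;  out=∅∪out(0)=∅
  fail(10) 'dbb': from fail(9)=14 chase 'b': 14 ⇒ 17;  out=∅∪out(17)={5}
  fail(13) 'ebb': from fail(12)=14 chase 'b': 14 ⇒ 17;  out={3}∪out(17)={3,5}
  fail(16) 'bde': from fail(15)=8 chase 'e': 8→0 ⇒ 7;  out={4}∪out(7)={1,4}
  fail(4) 'accd': from fail(3)=0 chase 'd': 0 ⇒ 8;  out=∅∪out(8)=∅
  fail(11) 'dbbe': from fail(10)=17 chase 'e': 17→14→0 ⇒ 7;  out={2}∪out(7)={1,2}
  fail(5) 'accda': from fail(4)=8 chase 'a': 8→0 ⇒ 1;  out=∅∪out(1)=∅
  fail(6) 'accdab': from fail(5)=1 chase 'b': 1→0 ⇒ 14;  out={0}∪out(14)={0}

Text stream:
pos 0 'b': at 14
pos 1 'a': at 1 (fail-walked)
pos 2 'd': at 8 (fail-walked)
pos 3 'b': at 9
pos 4 'b': at 10  → match P5@[3:4]
pos 5 'e': at 11  → match P1@[5:5],P2@[2:5]
pos 6 'a': at 1 (fail-walked)
pos 7 'a': at 1 (fail-walked)
pos 8 'c': at 2
pos 9 'c': at 3
pos 10 'd': at 4
pos 11 'a': at 5
pos 12 'b': at 6  → match P0@[7:12]
pos 13 'a': at 1 (fail-walked)
pos 14 'b': at 14 (fail-walked)
pos 15 'c': at 0 (fail-walked)
pos 16 'd': at 8
pos 17 'b': at 9
pos 18 'd': at 15 (fail-walked)
pos 19 'e': at 16  → match P1@[19:19],P4@[17:19]
pos 20 'd': at 8 (fail-walked)
pos 21 'd': at 8 (fail-walked)
pos 22 'e': at 7 (fail-walked)  → match P1@[22:22]
pos 23 'b': at 12
pos 24 'b': at 13  → match P3@[22:24],P5@[23:24]
pos 25 'a': at 1 (fail-walked)
pos 26 'd': at 8 (fail-walked)
pos 27 'c': at 0 (fail-walked)
pos 28 'b': at 14
pos 29 'd': at 15
pos 30 'e': at 16  → match P1@[30:30],P4@[28:30]
pos 31 'e': at 7 (fail-walked)  → match P1@[31:31]
pos 32 'e': at 7 (fail-walked)  → match P1@[32:32]
pos 33 'b': at 12
pos 34 'd': at 15 (fail-walked)
pos 35 'e': at 16  → match P1@[35:35],P4@[33:35]
pos 36 'd': at 8 (fail-walked)
pos 37 'b': at 9
pos 38 'b': at 10  → match P5@[37:38]
pos 39 'e': at 11  → match P1@[39:39],P2@[36:39]
pos 40 'd': at 8 (fail-walked)
pos 41 'a': at 1 (fail-walked)
pos 42 'e': at 7 (fail-walked)  → match P1@[42:42]
pos 43 'a': at 1 (fail-walked)

Result: [[4,5],[5,1],[5,2],[12,0],[19,1],[19,4],[22,1],[24,3],[24,5],[30,1],[30,4],[31,1],[32,1],[35,1],[35,4],[38,5],[39,1],[39,2],[42,1]]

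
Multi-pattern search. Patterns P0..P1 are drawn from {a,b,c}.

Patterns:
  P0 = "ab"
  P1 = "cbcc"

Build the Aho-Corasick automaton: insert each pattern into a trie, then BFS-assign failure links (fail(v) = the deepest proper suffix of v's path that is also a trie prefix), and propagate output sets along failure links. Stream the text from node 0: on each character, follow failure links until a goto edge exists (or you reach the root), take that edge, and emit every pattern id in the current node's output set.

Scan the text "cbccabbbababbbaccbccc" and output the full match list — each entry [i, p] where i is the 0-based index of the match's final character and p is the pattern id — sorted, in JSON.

Construct AC machine:
Trie (insert patterns):
  n0 'ε': a→1 c→3
  n1 'a': b→2
  n2 'ab': ·  ←P0
  n3 'c': b→4
  n4 'cb': c→5
  n5 'cbc': c→6
  n6 'cbcc': ·  ←P1

BFS fail/out derivation:
  n1('a'): parent n0 fail=0; on 'a' 0 → fail=0;  out ∅∪∅=∅
  n3('c'): parent n0 fail=0; on 'c' 0 → fail=0;  out ∅∪∅=∅
  n2('ab'): parent n1 fail=0; on 'b' 0 → fail=0;  out {0}∪∅={0}
  n4('cb'): parent n3 fail=0; on 'b' 0 → fail=0;  out ∅∪∅=∅
  n5('cbc'): parent n4 fail=0; on 'c' 0 → fail=3;  out ∅∪∅=∅
  n6('cbcc'): parent n5 fail=3; on 'c' 3→0 → fail=3;  out {1}∪∅={1}

Run:
i=0 'c': node 0→3
i=1 'b': node 3→4
i=2 'c': node 4→5
i=3 'c': node 5→6  emit P1@[0:3]
i=4 'a': node 6→1 ·f
i=5 'b': node 1→2  emit P0@[4:5]
i=6 'b': node 2→0 ·f
i=7 'b': node 0→0
i=8 'a': node 0→1
i=9 'b': node 1→2  emit P0@[8:9]
i=10 'a': node 2→1 ·f
i=11 'b': node 1→2  emit P0@[10:11]
i=12 'b': node 2→0 ·f
i=13 'b': node 0→0
i=14 'a': node 0→1
i=15 'c': node 1→3 ·f
i=16 'c': node 3→3 ·f
i=17 'b': node 3→4
i=18 'c': node 4→5
i=19 'c': node 5→6  emit P1@[16:19]
i=20 'c': node 6→3 ·f

All matches (sorted): [[3,1],[5,0],[9,0],[11,0],[19,1]]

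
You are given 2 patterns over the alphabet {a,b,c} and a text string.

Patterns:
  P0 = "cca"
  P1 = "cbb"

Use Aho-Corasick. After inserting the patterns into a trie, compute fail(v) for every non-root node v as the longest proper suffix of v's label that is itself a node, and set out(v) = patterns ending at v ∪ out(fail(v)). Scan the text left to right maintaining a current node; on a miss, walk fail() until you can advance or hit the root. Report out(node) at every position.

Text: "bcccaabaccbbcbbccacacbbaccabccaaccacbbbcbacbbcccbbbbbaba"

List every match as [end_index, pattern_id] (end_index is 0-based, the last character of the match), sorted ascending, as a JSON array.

Build automaton:
Trie nodes:
  0='ε' goto c→1
  1='c' goto b→4 c→2
  2='cc' goto a→3
  3='cca' goto ·  [P0 ends]
  4='cb' goto b→5
  5='cbb' goto ·  [P1 ends]

Failure links (BFS by depth):
  n1('c'): parent n0 fail=0; on 'c' 0 → fail=0;  out ∅∪∅=∅
  n2('cc'): parent n1 fail=0; on 'c' 0 → fail=1;  out ∅∪∅=∅
  n4('cb'): parent n1 fail=0; on 'b' 0 → fail=0;  out ∅∪∅=∅
  n3('cca'): parent n2 fail=1; on 'a' 1→0 → fail=0;  out {0}∪∅={0}
  n5('cbb'): parent n4 fail=0; on 'b' 0 → fail=0;  out {1}∪∅={1}

Text stream:
pos 0 'b': at 0
pos 1 'c': at 1
pos 2 'c': at 2
pos 3 'c': at 2 (via fail)
pos 4 'a': at 3  ** P0@[2:4]
pos 5 'a': at 0 (via fail)
pos 6 'b': at 0
pos 7 'a': at 0
pos 8 'c': at 1
pos 9 'c': at 2
pos 10 'b': at 4 (via fail)
pos 11 'b': at 5  ** P1@[9:11]
pos 12 'c': at 1 (via fail)
pos 13 'b': at 4
pos 14 'b': at 5  ** P1@[12:14]
pos 15 'c': at 1 (via fail)
pos 16 'c': at 2
pos 17 'a': at 3  ** P0@[15:17]
pos 18 'c': at 1 (via fail)
pos 19 'a': at 0 (via fail)
pos 20 'c': at 1
pos 21 'b': at 4
pos 22 'b': at 5  ** P1@[20:22]
pos 23 'a': at 0 (via fail)
pos 24 'c': at 1
pos 25 'c': at 2
pos 26 'a': at 3  ** P0@[24:26]
pos 27 'b': at 0 (via fail)
pos 28 'c': at 1
pos 29 'c': at 2
pos 30 'a': at 3  ** P0@[28:30]
pos 31 'a': at 0 (via fail)
pos 32 'c': at 1
pos 33 'c': at 2
pos 34 'a': at 3  ** P0@[32:34]
pos 35 'c': at 1 (via fail)
pos 36 'b': at 4
pos 37 'b': at 5  ** P1@[35:37]
pos 38 'b': at 0 (via fail)
pos 39 'c': at 1
pos 40 'b': at 4
pos 41 'a': at 0 (via fail)
pos 42 'c': at 1
pos 43 'b': at 4
pos 44 'b': at 5  ** P1@[42:44]
pos 45 'c': at 1 (via fail)
pos 46 'c': at 2
pos 47 'c': at 2 (via fail)
pos 48 'b': at 4 (via fail)
pos 49 'b': at 5  ** P1@[47:49]
pos 50 'b': at 0 (via fail)
pos 51 'b': at 0
pos 52 'b': at 0
pos 53 'a': at 0
pos 54 'b': at 0
pos 55 'a': at 0

All matches (sorted): [[4,0],[11,1],[14,1],[17,0],[22,1],[26,0],[30,0],[34,0],[37,1],[44,1],[49,1]]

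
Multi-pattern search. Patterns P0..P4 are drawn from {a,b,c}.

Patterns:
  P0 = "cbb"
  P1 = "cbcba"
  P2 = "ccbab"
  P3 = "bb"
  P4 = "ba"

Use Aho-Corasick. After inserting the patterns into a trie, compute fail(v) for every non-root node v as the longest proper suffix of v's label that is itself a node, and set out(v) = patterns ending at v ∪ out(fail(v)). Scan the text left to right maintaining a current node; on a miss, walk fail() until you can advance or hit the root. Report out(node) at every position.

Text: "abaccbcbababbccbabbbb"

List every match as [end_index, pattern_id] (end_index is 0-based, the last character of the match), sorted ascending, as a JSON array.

Construct AC machine:
Trie (insert patterns):
  n0 'ε': b→11 c→1
  n1 'c': b→2 c→7
  n2 'cb': b→3 c→4
  n3 'cbb': ·  [P0 ends]
  n4 'cbc': b→5
  n5 'cbcb': a→6
  n6 'cbcba': ·  [P1 ends]
  n7 'cc': b→8
  n8 'ccb': a→9
  n9 'ccba': b→10
  n10 'ccbab': ·  [P2 ends]
  n11 'b': a→13 b→12
  n12 'bb': ·  [P3 ends]
  n13 'ba': ·  [P4 ends]

Failure links (BFS by depth):
  fail(1) 'c': from fail(0)=0 chase 'c': 0 ⇒ 0;  out=∅∪out(0)=∅
  fail(11) 'b': from fail(0)=0 chase 'b': 0 ⇒ 0;  out=∅∪out(0)=∅
  fail(2) 'cb': from fail(1)=0 chase 'b': 0 ⇒ 11;  out=∅∪out(11)=∅
  fail(7) 'cc': from fail(1)=0 chase 'c': 0 ⇒ 1;  out=∅∪out(1)=∅
  fail(12) 'bb': from fail(11)=0 chase 'b': 0 ⇒ 11;  out={3}∪out(11)={3}
  fail(13) 'ba': from fail(11)=0 chase 'a': 0 ⇒ 0;  out={4}∪out(0)={4}
  fail(3) 'cbb': from fail(2)=11 chase 'b': 11 ⇒ 12;  out={0}∪out(12)={0,3}
  fail(4) 'cbc': from fail(2)=11 chase 'c': 11→0 ⇒ 1;  out=∅∪out(1)=∅
  fail(8) 'ccb': from fail(7)=1 chase 'b': 1 ⇒ 2;  out=∅∪out(2)=∅
  fail(5) 'cbcb': from fail(4)=1 chase 'b': 1 ⇒ 2;  out=∅∪out(2)=∅
  fail(9) 'ccba': from fail(8)=2 chase 'a': 2→11 ⇒ 13;  out=∅∪out(13)={4}
  fail(6) 'cbcba': from fail(5)=2 chase 'a': 2→11 ⇒ 13;  out={1}∪out(13)={1,4}
  fail(10) 'ccbab': from fail(9)=13 chase 'b': 13→0 ⇒ 11;  out={2}∪out(11)={2}

Text stream:
i=0 'a': node 0→0
i=1 'b': node 0→11
i=2 'a': node 11→13  ** P4@[1:2]
i=3 'c': node 13→1 (via fail)
i=4 'c': node 1→7
i=5 'b': node 7→8
i=6 'c': node 8→4 (via fail)
i=7 'b': node 4→5
i=8 'a': node 5→6  ** P1@[4:8],P4@[7:8]
i=9 'b': node 6→11 (via fail)
i=10 'a': node 11→13  ** P4@[9:10]
i=11 'b': node 13→11 (via fail)
i=12 'b': node 11→12  ** P3@[11:12]
i=13 'c': node 12→1 (via fail)
i=14 'c': node 1→7
i=15 'b': node 7→8
i=16 'a': node 8→9  ** P4@[15:16]
i=17 'b': node 9→10  ** P2@[13:17]
i=18 'b': node 10→12 (via fail)  ** P3@[17:18]
i=19 'b': node 12→12 (via fail)  ** P3@[18:19]
i=20 'b': node 12→12 (via fail)  ** P3@[19:20]

All matches (sorted): [[2,4],[8,1],[8,4],[10,4],[12,3],[16,4],[17,2],[18,3],[19,3],[20,3]]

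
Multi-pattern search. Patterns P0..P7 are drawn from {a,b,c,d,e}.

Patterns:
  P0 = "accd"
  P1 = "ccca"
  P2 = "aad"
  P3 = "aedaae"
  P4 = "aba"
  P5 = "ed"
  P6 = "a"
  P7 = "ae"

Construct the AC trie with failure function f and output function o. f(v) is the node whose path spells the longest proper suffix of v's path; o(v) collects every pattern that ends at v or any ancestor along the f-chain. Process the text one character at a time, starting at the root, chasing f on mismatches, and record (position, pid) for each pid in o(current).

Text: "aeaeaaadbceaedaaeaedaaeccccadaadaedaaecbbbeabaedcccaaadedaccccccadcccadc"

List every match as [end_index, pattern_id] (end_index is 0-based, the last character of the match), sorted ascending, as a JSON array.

Build automaton:
Trie (insert patterns):
  n0 'ε': a→1 c→5 e→18
  n1 'a': a→9 b→16 c→2 e→11  ←P6
  n2 'ac': c→3
  n3 'acc': d→4
  n4 'accd': ·  ←P0
  n5 'c': c→6
  n6 'cc': c→7
  n7 'ccc': a→8
  n8 'ccca': ·  ←P1
  n9 'aa': d→10
  n10 'aad': ·  ←P2
  n11 'ae': d→12  ←P7
  n12 'aed': a→13
  n13 'aeda': a→14
  n14 'aedaa': e→15
  n15 'aedaae': ·  ←P3
  n16 'ab': a→17
  n17 'aba': ·  ←P4
  n18 'e': d→19
  n19 'ed': ·  ←P5

BFS fail/out derivation:
  n1('a'): parent n0 fail=0; on 'a' 0 → fail=0;  out {6}∪∅={6}
  n5('c'): parent n0 fail=0; on 'c' 0 → fail=0;  out ∅∪∅=∅
  n18('e'): parent n0 fail=0; on 'e' 0 → fail=0;  out ∅∪∅=∅
  n2('ac'): parent n1 fail=0; on 'c' 0 → fail=5;  out ∅∪∅=∅
  n6('cc'): parent n5 fail=0; on 'c' 0 → fail=5;  out ∅∪∅=∅
  n9('aa'): parent n1 fail=0; on 'a' 0 → fail=1;  out ∅∪{6}={6}
  n11('ae'): parent n1 fail=0; on 'e' 0 → fail=18;  out {7}∪∅={7}
  n16('ab'): parent n1 fail=0; on 'b' 0 → fail=0;  out ∅∪∅=∅
  n19('ed'): parent n18 fail=0; on 'd' 0 → fail=0;  out {5}∪∅={5}
  n3('acc'): parent n2 fail=5; on 'c' 5 → fail=6;  out ∅∪∅=∅
  n7('ccc'): parent n6 fail=5; on 'c' 5 → fail=6;  out ∅∪∅=∅
  n10('aad'): parent n9 fail=1; on 'd' 1→0 → fail=0;  out {2}∪∅={2}
  n12('aed'): parent n11 fail=18; on 'd' 18 → fail=19;  out ∅∪{5}={5}
  n17('aba'): parent n16 fail=0; on 'a' 0 → fail=1;  out {4}∪{6}={4,6}
  n4('accd'): parent n3 fail=6; on 'd' 6→5→0 → fail=0;  out {0}∪∅={0}
  n8('ccca'): parent n7 fail=6; on 'a' 6→5→0 → fail=1;  out {1}∪{6}={1,6}
  n13('aeda'): parent n12 fail=19; on 'a' 19→0 → fail=1;  out ∅∪{6}={6}
  n14('aedaa'): parent n13 fail=1; on 'a' 1 → fail=9;  out ∅∪{6}={6}
  n15('aedaae'): parent n14 fail=9; on 'e' 9→1 → fail=11;  out {3}∪{7}={3,7}

Run:
i=0 'a': node 0→1  → match P6@[0:0]
i=1 'e': node 1→11  → match P7@[0:1]
i=2 'a': node 11→1 (via fail)  → match P6@[2:2]
i=3 'e': node 1→11  → match P7@[2:3]
i=4 'a': node 11→1 (via fail)  → match P6@[4:4]
i=5 'a': node 1→9  → match P6@[5:5]
i=6 'a': node 9→9 (via fail)  → match P6@[6:6]
i=7 'd': node 9→10  → match P2@[5:7]
i=8 'b': node 10→0 (via fail)
i=9 'c': node 0→5
i=10 'e': node 5→18 (via fail)
i=11 'a': node 18→1 (via fail)  → match P6@[11:11]
i=12 'e': node 1→11  → match P7@[11:12]
i=13 'd': node 11→12  → match P5@[12:13]
i=14 'a': node 12→13  → match P6@[14:14]
i=15 'a': node 13→14  → match P6@[15:15]
i=16 'e': node 14→15  → match P3@[11:16],P7@[15:16]
i=17 'a': node 15→1 (via fail)  → match P6@[17:17]
i=18 'e': node 1→11  → match P7@[17:18]
i=19 'd': node 11→12  → match P5@[18:19]
i=20 'a': node 12→13  → match P6@[20:20]
i=21 'a': node 13→14  → match P6@[21:21]
i=22 'e': node 14→15  → match P3@[17:22],P7@[21:22]
i=23 'c': node 15→5 (via fail)
i=24 'c': node 5→6
i=25 'c': node 6→7
i=26 'c': node 7→7 (via fail)
i=27 'a': node 7→8  → match P1@[24:27],P6@[27:27]
i=28 'd': node 8→0 (via fail)
i=29 'a': node 0→1  → match P6@[29:29]
i=30 'a': node 1→9  → match P6@[30:30]
i=31 'd': node 9→10  → match P2@[29:31]
i=32 'a': node 10→1 (via fail)  → match P6@[32:32]
i=33 'e': node 1→11  → match P7@[32:33]
i=34 'd': node 11→12  → match P5@[33:34]
i=35 'a': node 12→13  → match P6@[35:35]
i=36 'a': node 13→14  → match P6@[36:36]
i=37 'e': node 14→15  → match P3@[32:37],P7@[36:37]
i=38 'c': node 15→5 (via fail)
i=39 'b': node 5→0 (via fail)
i=40 'b': node 0→0
i=41 'b': node 0→0
i=42 'e': node 0→18
i=43 'a': node 18→1 (via fail)  → match P6@[43:43]
i=44 'b': node 1→16
i=45 'a': node 16→17  → match P4@[43:45],P6@[45:45]
i=46 'e': node 17→11 (via fail)  → match P7@[45:46]
i=47 'd': node 11→12  → match P5@[46:47]
i=48 'c': node 12→5 (via fail)
i=49 'c': node 5→6
i=50 'c': node 6→7
i=51 'a': node 7→8  → match P1@[48:51],P6@[51:51]
i=52 'a': node 8→9 (via fail)  → match P6@[52:52]
i=53 'a': node 9→9 (via fail)  → match P6@[53:53]
i=54 'd': node 9→10  → match P2@[52:54]
i=55 'e': node 10→18 (via fail)
i=56 'd': node 18→19  → match P5@[55:56]
i=57 'a': node 19→1 (via fail)  → match P6@[57:57]
i=58 'c': node 1→2
i=59 'c': node 2→3
i=60 'c': node 3→7 (via fail)
i=61 'c': node 7→7 (via fail)
i=62 'c': node 7→7 (via fail)
i=63 'c': node 7→7 (via fail)
i=64 'a': node 7→8  → match P1@[61:64],P6@[64:64]
i=65 'd': node 8→0 (via fail)
i=66 'c': node 0→5
i=67 'c': node 5→6
i=68 'c': node 6→7
i=69 'a': node 7→8  → match P1@[66:69],P6@[69:69]
i=70 'd': node 8→0 (via fail)
i=71 'c': node 0→5

All matches (sorted): [[0,6],[1,7],[2,6],[3,7],[4,6],[5,6],[6,6],[7,2],[11,6],[12,7],[13,5],[14,6],[15,6],[16,3],[16,7],[17,6],[18,7],[19,5],[20,6],[21,6],[22,3],[22,7],[27,1],[27,6],[29,6],[30,6],[31,2],[32,6],[33,7],[34,5],[35,6],[36,6],[37,3],[37,7],[43,6],[45,4],[45,6],[46,7],[47,5],[51,1],[51,6],[52,6],[53,6],[54,2],[56,5],[57,6],[64,1],[64,6],[69,1],[69,6]]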